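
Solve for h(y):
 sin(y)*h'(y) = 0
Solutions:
 h(y) = C1


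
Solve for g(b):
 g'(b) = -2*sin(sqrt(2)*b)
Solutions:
 g(b) = C1 + sqrt(2)*cos(sqrt(2)*b)


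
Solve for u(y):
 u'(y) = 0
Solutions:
 u(y) = C1


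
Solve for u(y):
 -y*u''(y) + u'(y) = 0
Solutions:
 u(y) = C1 + C2*y^2


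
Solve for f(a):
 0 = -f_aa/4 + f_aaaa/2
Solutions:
 f(a) = C1 + C2*a + C3*exp(-sqrt(2)*a/2) + C4*exp(sqrt(2)*a/2)


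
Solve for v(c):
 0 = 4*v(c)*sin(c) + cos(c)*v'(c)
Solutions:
 v(c) = C1*cos(c)^4


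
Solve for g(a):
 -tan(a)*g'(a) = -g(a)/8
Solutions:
 g(a) = C1*sin(a)^(1/8)


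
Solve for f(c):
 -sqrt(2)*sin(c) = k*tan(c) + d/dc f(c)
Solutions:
 f(c) = C1 + k*log(cos(c)) + sqrt(2)*cos(c)


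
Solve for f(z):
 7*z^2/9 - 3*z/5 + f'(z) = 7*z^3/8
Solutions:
 f(z) = C1 + 7*z^4/32 - 7*z^3/27 + 3*z^2/10


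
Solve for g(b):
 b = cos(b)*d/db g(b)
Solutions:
 g(b) = C1 + Integral(b/cos(b), b)


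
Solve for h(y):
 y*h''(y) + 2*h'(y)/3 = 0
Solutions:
 h(y) = C1 + C2*y^(1/3)


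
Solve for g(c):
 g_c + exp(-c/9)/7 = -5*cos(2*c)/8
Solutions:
 g(c) = C1 - 5*sin(2*c)/16 + 9*exp(-c/9)/7


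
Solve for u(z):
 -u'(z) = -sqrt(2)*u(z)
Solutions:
 u(z) = C1*exp(sqrt(2)*z)


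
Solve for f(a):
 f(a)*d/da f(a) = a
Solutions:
 f(a) = -sqrt(C1 + a^2)
 f(a) = sqrt(C1 + a^2)


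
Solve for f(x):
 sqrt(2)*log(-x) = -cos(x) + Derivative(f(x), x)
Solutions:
 f(x) = C1 + sqrt(2)*x*(log(-x) - 1) + sin(x)


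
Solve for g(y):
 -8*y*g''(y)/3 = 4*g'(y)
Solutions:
 g(y) = C1 + C2/sqrt(y)


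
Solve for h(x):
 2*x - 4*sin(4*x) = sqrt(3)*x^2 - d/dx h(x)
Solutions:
 h(x) = C1 + sqrt(3)*x^3/3 - x^2 - cos(4*x)


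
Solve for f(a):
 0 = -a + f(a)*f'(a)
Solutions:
 f(a) = -sqrt(C1 + a^2)
 f(a) = sqrt(C1 + a^2)


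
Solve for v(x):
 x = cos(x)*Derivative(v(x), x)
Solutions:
 v(x) = C1 + Integral(x/cos(x), x)


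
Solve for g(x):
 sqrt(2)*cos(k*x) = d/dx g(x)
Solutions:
 g(x) = C1 + sqrt(2)*sin(k*x)/k


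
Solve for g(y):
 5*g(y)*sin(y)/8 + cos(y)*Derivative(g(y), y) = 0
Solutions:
 g(y) = C1*cos(y)^(5/8)


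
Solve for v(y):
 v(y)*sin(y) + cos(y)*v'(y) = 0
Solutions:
 v(y) = C1*cos(y)


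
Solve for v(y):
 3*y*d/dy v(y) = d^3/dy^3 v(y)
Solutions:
 v(y) = C1 + Integral(C2*airyai(3^(1/3)*y) + C3*airybi(3^(1/3)*y), y)


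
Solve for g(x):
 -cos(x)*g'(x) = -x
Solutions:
 g(x) = C1 + Integral(x/cos(x), x)


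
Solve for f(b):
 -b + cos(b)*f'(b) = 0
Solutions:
 f(b) = C1 + Integral(b/cos(b), b)


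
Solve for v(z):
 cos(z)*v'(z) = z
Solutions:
 v(z) = C1 + Integral(z/cos(z), z)


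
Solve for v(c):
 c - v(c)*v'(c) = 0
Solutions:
 v(c) = -sqrt(C1 + c^2)
 v(c) = sqrt(C1 + c^2)


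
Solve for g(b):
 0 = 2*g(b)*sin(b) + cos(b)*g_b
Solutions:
 g(b) = C1*cos(b)^2


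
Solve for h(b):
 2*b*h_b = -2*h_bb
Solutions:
 h(b) = C1 + C2*erf(sqrt(2)*b/2)


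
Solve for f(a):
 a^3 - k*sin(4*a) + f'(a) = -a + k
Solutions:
 f(a) = C1 - a^4/4 - a^2/2 + a*k - k*cos(4*a)/4


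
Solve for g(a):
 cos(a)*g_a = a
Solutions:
 g(a) = C1 + Integral(a/cos(a), a)


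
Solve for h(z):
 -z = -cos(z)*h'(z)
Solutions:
 h(z) = C1 + Integral(z/cos(z), z)


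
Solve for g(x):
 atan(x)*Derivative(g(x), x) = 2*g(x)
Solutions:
 g(x) = C1*exp(2*Integral(1/atan(x), x))


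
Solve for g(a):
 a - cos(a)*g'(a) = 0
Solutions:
 g(a) = C1 + Integral(a/cos(a), a)


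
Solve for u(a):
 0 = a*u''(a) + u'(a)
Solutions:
 u(a) = C1 + C2*log(a)


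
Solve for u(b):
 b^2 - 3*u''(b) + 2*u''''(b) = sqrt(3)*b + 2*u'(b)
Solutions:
 u(b) = C1 + C2*exp(-2^(1/3)*b*(2^(1/3)/(sqrt(2) + 2)^(1/3) + (sqrt(2) + 2)^(1/3))/4)*sin(2^(1/3)*sqrt(3)*b*(-(sqrt(2) + 2)^(1/3) + 2^(1/3)/(sqrt(2) + 2)^(1/3))/4) + C3*exp(-2^(1/3)*b*(2^(1/3)/(sqrt(2) + 2)^(1/3) + (sqrt(2) + 2)^(1/3))/4)*cos(2^(1/3)*sqrt(3)*b*(-(sqrt(2) + 2)^(1/3) + 2^(1/3)/(sqrt(2) + 2)^(1/3))/4) + C4*exp(2^(1/3)*b*(2^(1/3)/(sqrt(2) + 2)^(1/3) + (sqrt(2) + 2)^(1/3))/2) + b^3/6 - 3*b^2/4 - sqrt(3)*b^2/4 + 3*sqrt(3)*b/4 + 9*b/4


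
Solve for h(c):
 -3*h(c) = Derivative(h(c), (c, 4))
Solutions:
 h(c) = (C1*sin(sqrt(2)*3^(1/4)*c/2) + C2*cos(sqrt(2)*3^(1/4)*c/2))*exp(-sqrt(2)*3^(1/4)*c/2) + (C3*sin(sqrt(2)*3^(1/4)*c/2) + C4*cos(sqrt(2)*3^(1/4)*c/2))*exp(sqrt(2)*3^(1/4)*c/2)


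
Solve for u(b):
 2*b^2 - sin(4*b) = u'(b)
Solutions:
 u(b) = C1 + 2*b^3/3 + cos(4*b)/4


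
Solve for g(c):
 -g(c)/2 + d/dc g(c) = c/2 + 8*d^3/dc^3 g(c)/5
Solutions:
 g(c) = C1*exp(30^(1/3)*c*(30^(1/3)/(sqrt(51) + 9)^(1/3) + (sqrt(51) + 9)^(1/3))/24)*sin(10^(1/3)*3^(1/6)*c*(-3^(2/3)*(sqrt(51) + 9)^(1/3) + 3*10^(1/3)/(sqrt(51) + 9)^(1/3))/24) + C2*exp(30^(1/3)*c*(30^(1/3)/(sqrt(51) + 9)^(1/3) + (sqrt(51) + 9)^(1/3))/24)*cos(10^(1/3)*3^(1/6)*c*(-3^(2/3)*(sqrt(51) + 9)^(1/3) + 3*10^(1/3)/(sqrt(51) + 9)^(1/3))/24) + C3*exp(-30^(1/3)*c*(30^(1/3)/(sqrt(51) + 9)^(1/3) + (sqrt(51) + 9)^(1/3))/12) - c - 2


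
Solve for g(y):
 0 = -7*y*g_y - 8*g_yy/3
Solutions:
 g(y) = C1 + C2*erf(sqrt(21)*y/4)


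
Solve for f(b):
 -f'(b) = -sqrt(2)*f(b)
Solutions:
 f(b) = C1*exp(sqrt(2)*b)


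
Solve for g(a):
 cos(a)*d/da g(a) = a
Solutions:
 g(a) = C1 + Integral(a/cos(a), a)


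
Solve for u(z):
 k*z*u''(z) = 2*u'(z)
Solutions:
 u(z) = C1 + z^(((re(k) + 2)*re(k) + im(k)^2)/(re(k)^2 + im(k)^2))*(C2*sin(2*log(z)*Abs(im(k))/(re(k)^2 + im(k)^2)) + C3*cos(2*log(z)*im(k)/(re(k)^2 + im(k)^2)))


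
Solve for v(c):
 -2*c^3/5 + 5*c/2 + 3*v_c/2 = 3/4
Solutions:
 v(c) = C1 + c^4/15 - 5*c^2/6 + c/2


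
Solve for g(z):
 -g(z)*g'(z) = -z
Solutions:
 g(z) = -sqrt(C1 + z^2)
 g(z) = sqrt(C1 + z^2)


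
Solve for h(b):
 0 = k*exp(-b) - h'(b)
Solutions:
 h(b) = C1 - k*exp(-b)


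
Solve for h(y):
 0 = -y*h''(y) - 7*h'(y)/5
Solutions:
 h(y) = C1 + C2/y^(2/5)


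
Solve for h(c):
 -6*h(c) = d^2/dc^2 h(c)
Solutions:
 h(c) = C1*sin(sqrt(6)*c) + C2*cos(sqrt(6)*c)


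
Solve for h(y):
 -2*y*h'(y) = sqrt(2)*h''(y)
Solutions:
 h(y) = C1 + C2*erf(2^(3/4)*y/2)


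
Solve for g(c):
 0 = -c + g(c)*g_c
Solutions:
 g(c) = -sqrt(C1 + c^2)
 g(c) = sqrt(C1 + c^2)


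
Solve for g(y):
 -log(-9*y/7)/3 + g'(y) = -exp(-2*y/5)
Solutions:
 g(y) = C1 + y*log(-y)/3 + y*(-log(7) - 1 + 2*log(3))/3 + 5*exp(-2*y/5)/2


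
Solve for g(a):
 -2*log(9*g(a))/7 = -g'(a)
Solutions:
 -7*Integral(1/(log(_y) + 2*log(3)), (_y, g(a)))/2 = C1 - a


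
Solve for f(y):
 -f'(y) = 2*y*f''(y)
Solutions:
 f(y) = C1 + C2*sqrt(y)


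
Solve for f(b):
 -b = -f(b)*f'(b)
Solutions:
 f(b) = -sqrt(C1 + b^2)
 f(b) = sqrt(C1 + b^2)


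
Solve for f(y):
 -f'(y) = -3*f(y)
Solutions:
 f(y) = C1*exp(3*y)


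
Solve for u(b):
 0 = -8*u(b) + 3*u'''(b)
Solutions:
 u(b) = C3*exp(2*3^(2/3)*b/3) + (C1*sin(3^(1/6)*b) + C2*cos(3^(1/6)*b))*exp(-3^(2/3)*b/3)


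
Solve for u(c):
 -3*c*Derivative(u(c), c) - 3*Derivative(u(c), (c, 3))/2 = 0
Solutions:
 u(c) = C1 + Integral(C2*airyai(-2^(1/3)*c) + C3*airybi(-2^(1/3)*c), c)


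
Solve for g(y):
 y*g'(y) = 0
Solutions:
 g(y) = C1


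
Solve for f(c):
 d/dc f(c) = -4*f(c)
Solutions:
 f(c) = C1*exp(-4*c)


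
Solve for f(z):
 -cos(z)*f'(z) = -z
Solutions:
 f(z) = C1 + Integral(z/cos(z), z)


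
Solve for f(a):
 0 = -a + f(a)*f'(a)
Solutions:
 f(a) = -sqrt(C1 + a^2)
 f(a) = sqrt(C1 + a^2)


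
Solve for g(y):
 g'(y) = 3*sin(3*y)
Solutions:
 g(y) = C1 - cos(3*y)


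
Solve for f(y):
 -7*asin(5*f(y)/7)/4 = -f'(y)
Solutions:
 Integral(1/asin(5*_y/7), (_y, f(y))) = C1 + 7*y/4


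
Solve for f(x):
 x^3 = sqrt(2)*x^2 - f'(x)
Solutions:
 f(x) = C1 - x^4/4 + sqrt(2)*x^3/3


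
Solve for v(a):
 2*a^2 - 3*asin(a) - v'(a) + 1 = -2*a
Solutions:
 v(a) = C1 + 2*a^3/3 + a^2 - 3*a*asin(a) + a - 3*sqrt(1 - a^2)


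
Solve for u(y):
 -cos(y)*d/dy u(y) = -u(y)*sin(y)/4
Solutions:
 u(y) = C1/cos(y)^(1/4)


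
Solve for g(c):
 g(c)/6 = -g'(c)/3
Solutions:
 g(c) = C1*exp(-c/2)


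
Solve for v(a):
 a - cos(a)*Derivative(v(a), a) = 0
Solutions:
 v(a) = C1 + Integral(a/cos(a), a)


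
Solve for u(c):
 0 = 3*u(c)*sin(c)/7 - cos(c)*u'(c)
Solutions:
 u(c) = C1/cos(c)^(3/7)


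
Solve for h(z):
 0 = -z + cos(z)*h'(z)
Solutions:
 h(z) = C1 + Integral(z/cos(z), z)


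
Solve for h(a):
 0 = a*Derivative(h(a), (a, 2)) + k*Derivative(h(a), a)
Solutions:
 h(a) = C1 + a^(1 - re(k))*(C2*sin(log(a)*Abs(im(k))) + C3*cos(log(a)*im(k)))


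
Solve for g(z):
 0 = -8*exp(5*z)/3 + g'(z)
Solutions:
 g(z) = C1 + 8*exp(5*z)/15


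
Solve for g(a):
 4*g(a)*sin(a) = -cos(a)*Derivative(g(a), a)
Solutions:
 g(a) = C1*cos(a)^4


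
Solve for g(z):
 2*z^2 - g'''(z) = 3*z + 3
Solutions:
 g(z) = C1 + C2*z + C3*z^2 + z^5/30 - z^4/8 - z^3/2


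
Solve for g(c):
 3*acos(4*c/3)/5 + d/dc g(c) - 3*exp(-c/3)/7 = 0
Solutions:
 g(c) = C1 - 3*c*acos(4*c/3)/5 + 3*sqrt(9 - 16*c^2)/20 - 9*exp(-c/3)/7


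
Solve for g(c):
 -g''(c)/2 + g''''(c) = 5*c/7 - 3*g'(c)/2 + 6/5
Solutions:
 g(c) = C1 + C2*exp(6^(1/3)*c*(6^(1/3)/(sqrt(723) + 27)^(1/3) + (sqrt(723) + 27)^(1/3))/12)*sin(2^(1/3)*3^(1/6)*c*(-3^(2/3)*(sqrt(723) + 27)^(1/3) + 3*2^(1/3)/(sqrt(723) + 27)^(1/3))/12) + C3*exp(6^(1/3)*c*(6^(1/3)/(sqrt(723) + 27)^(1/3) + (sqrt(723) + 27)^(1/3))/12)*cos(2^(1/3)*3^(1/6)*c*(-3^(2/3)*(sqrt(723) + 27)^(1/3) + 3*2^(1/3)/(sqrt(723) + 27)^(1/3))/12) + C4*exp(-6^(1/3)*c*(6^(1/3)/(sqrt(723) + 27)^(1/3) + (sqrt(723) + 27)^(1/3))/6) + 5*c^2/21 + 302*c/315


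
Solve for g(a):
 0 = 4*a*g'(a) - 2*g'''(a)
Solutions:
 g(a) = C1 + Integral(C2*airyai(2^(1/3)*a) + C3*airybi(2^(1/3)*a), a)


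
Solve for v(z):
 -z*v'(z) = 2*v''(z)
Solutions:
 v(z) = C1 + C2*erf(z/2)


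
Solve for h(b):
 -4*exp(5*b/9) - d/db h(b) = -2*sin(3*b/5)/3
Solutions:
 h(b) = C1 - 36*exp(5*b/9)/5 - 10*cos(3*b/5)/9


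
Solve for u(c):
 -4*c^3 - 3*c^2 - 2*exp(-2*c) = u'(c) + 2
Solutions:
 u(c) = C1 - c^4 - c^3 - 2*c + exp(-2*c)


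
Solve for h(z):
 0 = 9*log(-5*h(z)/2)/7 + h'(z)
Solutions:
 7*Integral(1/(log(-_y) - log(2) + log(5)), (_y, h(z)))/9 = C1 - z


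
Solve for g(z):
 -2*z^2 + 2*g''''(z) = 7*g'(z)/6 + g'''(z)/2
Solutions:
 g(z) = C1 + C2*exp(z*(-(12*sqrt(1771) + 505)^(1/3) - 1/(12*sqrt(1771) + 505)^(1/3) + 2)/24)*sin(sqrt(3)*z*(-(12*sqrt(1771) + 505)^(1/3) + (12*sqrt(1771) + 505)^(-1/3))/24) + C3*exp(z*(-(12*sqrt(1771) + 505)^(1/3) - 1/(12*sqrt(1771) + 505)^(1/3) + 2)/24)*cos(sqrt(3)*z*(-(12*sqrt(1771) + 505)^(1/3) + (12*sqrt(1771) + 505)^(-1/3))/24) + C4*exp(z*((12*sqrt(1771) + 505)^(-1/3) + 1 + (12*sqrt(1771) + 505)^(1/3))/12) - 4*z^3/7 + 72*z/49


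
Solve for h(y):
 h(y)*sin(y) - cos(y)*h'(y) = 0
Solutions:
 h(y) = C1/cos(y)


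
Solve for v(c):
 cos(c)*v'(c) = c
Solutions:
 v(c) = C1 + Integral(c/cos(c), c)


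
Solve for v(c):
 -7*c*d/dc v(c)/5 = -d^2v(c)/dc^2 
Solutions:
 v(c) = C1 + C2*erfi(sqrt(70)*c/10)


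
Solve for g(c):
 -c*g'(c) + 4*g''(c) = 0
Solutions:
 g(c) = C1 + C2*erfi(sqrt(2)*c/4)


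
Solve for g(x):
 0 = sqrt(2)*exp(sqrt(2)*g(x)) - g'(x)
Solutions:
 g(x) = sqrt(2)*(2*log(-1/(C1 + sqrt(2)*x)) - log(2))/4


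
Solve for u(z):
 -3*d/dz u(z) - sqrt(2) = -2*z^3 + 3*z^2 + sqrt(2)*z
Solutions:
 u(z) = C1 + z^4/6 - z^3/3 - sqrt(2)*z^2/6 - sqrt(2)*z/3


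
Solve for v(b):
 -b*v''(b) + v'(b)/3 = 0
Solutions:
 v(b) = C1 + C2*b^(4/3)


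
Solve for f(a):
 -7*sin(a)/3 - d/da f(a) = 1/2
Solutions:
 f(a) = C1 - a/2 + 7*cos(a)/3


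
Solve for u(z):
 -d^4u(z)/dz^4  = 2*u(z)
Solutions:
 u(z) = (C1*sin(2^(3/4)*z/2) + C2*cos(2^(3/4)*z/2))*exp(-2^(3/4)*z/2) + (C3*sin(2^(3/4)*z/2) + C4*cos(2^(3/4)*z/2))*exp(2^(3/4)*z/2)


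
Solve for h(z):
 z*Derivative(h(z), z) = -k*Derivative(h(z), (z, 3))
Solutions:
 h(z) = C1 + Integral(C2*airyai(z*(-1/k)^(1/3)) + C3*airybi(z*(-1/k)^(1/3)), z)


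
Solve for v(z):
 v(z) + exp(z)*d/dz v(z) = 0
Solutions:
 v(z) = C1*exp(exp(-z))


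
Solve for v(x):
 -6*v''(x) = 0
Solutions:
 v(x) = C1 + C2*x


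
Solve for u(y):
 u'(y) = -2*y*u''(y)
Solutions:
 u(y) = C1 + C2*sqrt(y)


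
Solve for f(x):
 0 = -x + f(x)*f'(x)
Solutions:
 f(x) = -sqrt(C1 + x^2)
 f(x) = sqrt(C1 + x^2)


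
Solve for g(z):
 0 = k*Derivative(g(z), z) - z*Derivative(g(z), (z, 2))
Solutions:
 g(z) = C1 + z^(re(k) + 1)*(C2*sin(log(z)*Abs(im(k))) + C3*cos(log(z)*im(k)))


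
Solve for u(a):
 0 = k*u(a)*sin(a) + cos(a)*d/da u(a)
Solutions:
 u(a) = C1*exp(k*log(cos(a)))


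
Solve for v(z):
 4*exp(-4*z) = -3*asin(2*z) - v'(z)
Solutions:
 v(z) = C1 - 3*z*asin(2*z) - 3*sqrt(1 - 4*z^2)/2 + exp(-4*z)


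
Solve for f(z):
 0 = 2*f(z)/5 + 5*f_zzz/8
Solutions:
 f(z) = C3*exp(-2*10^(1/3)*z/5) + (C1*sin(10^(1/3)*sqrt(3)*z/5) + C2*cos(10^(1/3)*sqrt(3)*z/5))*exp(10^(1/3)*z/5)


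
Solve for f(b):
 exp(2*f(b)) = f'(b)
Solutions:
 f(b) = log(-sqrt(-1/(C1 + b))) - log(2)/2
 f(b) = log(-1/(C1 + b))/2 - log(2)/2


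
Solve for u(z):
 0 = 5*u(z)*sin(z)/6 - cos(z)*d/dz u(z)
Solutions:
 u(z) = C1/cos(z)^(5/6)


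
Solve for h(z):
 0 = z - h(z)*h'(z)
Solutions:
 h(z) = -sqrt(C1 + z^2)
 h(z) = sqrt(C1 + z^2)


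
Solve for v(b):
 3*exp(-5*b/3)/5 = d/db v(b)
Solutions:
 v(b) = C1 - 9*exp(-5*b/3)/25


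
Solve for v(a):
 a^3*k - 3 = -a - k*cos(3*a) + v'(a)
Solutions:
 v(a) = C1 + a^4*k/4 + a^2/2 - 3*a + k*sin(3*a)/3


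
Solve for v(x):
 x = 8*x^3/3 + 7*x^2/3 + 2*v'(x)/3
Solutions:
 v(x) = C1 - x^4 - 7*x^3/6 + 3*x^2/4


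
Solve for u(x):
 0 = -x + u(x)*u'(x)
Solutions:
 u(x) = -sqrt(C1 + x^2)
 u(x) = sqrt(C1 + x^2)


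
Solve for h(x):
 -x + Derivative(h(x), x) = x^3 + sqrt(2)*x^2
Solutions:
 h(x) = C1 + x^4/4 + sqrt(2)*x^3/3 + x^2/2


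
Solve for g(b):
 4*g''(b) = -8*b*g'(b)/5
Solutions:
 g(b) = C1 + C2*erf(sqrt(5)*b/5)


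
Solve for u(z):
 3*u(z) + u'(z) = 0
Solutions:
 u(z) = C1*exp(-3*z)


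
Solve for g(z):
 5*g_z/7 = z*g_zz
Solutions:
 g(z) = C1 + C2*z^(12/7)


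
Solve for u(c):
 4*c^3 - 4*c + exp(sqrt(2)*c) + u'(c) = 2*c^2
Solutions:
 u(c) = C1 - c^4 + 2*c^3/3 + 2*c^2 - sqrt(2)*exp(sqrt(2)*c)/2


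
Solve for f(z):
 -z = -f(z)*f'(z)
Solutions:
 f(z) = -sqrt(C1 + z^2)
 f(z) = sqrt(C1 + z^2)


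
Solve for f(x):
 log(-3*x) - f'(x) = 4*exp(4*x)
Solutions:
 f(x) = C1 + x*log(-x) + x*(-1 + log(3)) - exp(4*x)


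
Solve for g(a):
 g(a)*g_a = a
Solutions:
 g(a) = -sqrt(C1 + a^2)
 g(a) = sqrt(C1 + a^2)


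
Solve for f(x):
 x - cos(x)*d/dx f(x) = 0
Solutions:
 f(x) = C1 + Integral(x/cos(x), x)


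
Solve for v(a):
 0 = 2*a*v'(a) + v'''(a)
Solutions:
 v(a) = C1 + Integral(C2*airyai(-2^(1/3)*a) + C3*airybi(-2^(1/3)*a), a)


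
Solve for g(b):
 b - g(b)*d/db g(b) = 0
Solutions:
 g(b) = -sqrt(C1 + b^2)
 g(b) = sqrt(C1 + b^2)


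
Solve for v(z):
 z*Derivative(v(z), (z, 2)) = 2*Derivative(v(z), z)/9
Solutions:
 v(z) = C1 + C2*z^(11/9)


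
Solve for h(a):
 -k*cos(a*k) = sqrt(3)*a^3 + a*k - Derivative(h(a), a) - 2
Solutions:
 h(a) = C1 + sqrt(3)*a^4/4 + a^2*k/2 - 2*a + sin(a*k)


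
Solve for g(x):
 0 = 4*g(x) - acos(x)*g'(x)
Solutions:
 g(x) = C1*exp(4*Integral(1/acos(x), x))


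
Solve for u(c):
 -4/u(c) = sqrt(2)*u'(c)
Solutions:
 u(c) = -sqrt(C1 - 4*sqrt(2)*c)
 u(c) = sqrt(C1 - 4*sqrt(2)*c)


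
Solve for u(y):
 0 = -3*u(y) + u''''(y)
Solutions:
 u(y) = C1*exp(-3^(1/4)*y) + C2*exp(3^(1/4)*y) + C3*sin(3^(1/4)*y) + C4*cos(3^(1/4)*y)


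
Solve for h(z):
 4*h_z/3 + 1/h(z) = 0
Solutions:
 h(z) = -sqrt(C1 - 6*z)/2
 h(z) = sqrt(C1 - 6*z)/2


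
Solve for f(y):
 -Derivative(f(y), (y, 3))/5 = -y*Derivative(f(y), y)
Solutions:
 f(y) = C1 + Integral(C2*airyai(5^(1/3)*y) + C3*airybi(5^(1/3)*y), y)


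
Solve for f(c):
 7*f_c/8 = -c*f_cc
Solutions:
 f(c) = C1 + C2*c^(1/8)


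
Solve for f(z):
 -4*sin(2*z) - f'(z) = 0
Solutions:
 f(z) = C1 + 2*cos(2*z)


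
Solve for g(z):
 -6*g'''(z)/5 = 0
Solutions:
 g(z) = C1 + C2*z + C3*z^2


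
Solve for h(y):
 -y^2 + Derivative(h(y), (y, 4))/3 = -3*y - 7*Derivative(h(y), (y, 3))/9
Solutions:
 h(y) = C1 + C2*y + C3*y^2 + C4*exp(-7*y/3) + 3*y^5/140 - 81*y^4/392 + 243*y^3/686


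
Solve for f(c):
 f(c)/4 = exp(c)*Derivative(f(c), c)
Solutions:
 f(c) = C1*exp(-exp(-c)/4)


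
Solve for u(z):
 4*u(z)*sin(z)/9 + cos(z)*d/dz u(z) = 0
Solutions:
 u(z) = C1*cos(z)^(4/9)


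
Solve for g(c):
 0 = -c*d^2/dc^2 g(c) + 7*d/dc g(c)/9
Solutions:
 g(c) = C1 + C2*c^(16/9)


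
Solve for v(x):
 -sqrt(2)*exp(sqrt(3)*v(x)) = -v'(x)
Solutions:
 v(x) = sqrt(3)*(2*log(-1/(C1 + sqrt(2)*x)) - log(3))/6


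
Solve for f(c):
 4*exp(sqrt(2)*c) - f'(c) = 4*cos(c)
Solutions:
 f(c) = C1 + 2*sqrt(2)*exp(sqrt(2)*c) - 4*sin(c)


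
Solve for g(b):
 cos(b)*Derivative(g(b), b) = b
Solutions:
 g(b) = C1 + Integral(b/cos(b), b)


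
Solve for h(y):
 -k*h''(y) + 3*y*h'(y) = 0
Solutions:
 h(y) = C1 + C2*erf(sqrt(6)*y*sqrt(-1/k)/2)/sqrt(-1/k)


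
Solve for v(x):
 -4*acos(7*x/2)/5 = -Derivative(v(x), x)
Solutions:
 v(x) = C1 + 4*x*acos(7*x/2)/5 - 4*sqrt(4 - 49*x^2)/35


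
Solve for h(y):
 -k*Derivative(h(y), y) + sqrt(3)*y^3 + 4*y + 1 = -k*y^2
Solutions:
 h(y) = C1 + y^3/3 + sqrt(3)*y^4/(4*k) + 2*y^2/k + y/k


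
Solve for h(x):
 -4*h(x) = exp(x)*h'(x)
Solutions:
 h(x) = C1*exp(4*exp(-x))


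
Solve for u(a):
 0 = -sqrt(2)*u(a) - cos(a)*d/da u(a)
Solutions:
 u(a) = C1*(sin(a) - 1)^(sqrt(2)/2)/(sin(a) + 1)^(sqrt(2)/2)


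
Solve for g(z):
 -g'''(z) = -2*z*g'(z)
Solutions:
 g(z) = C1 + Integral(C2*airyai(2^(1/3)*z) + C3*airybi(2^(1/3)*z), z)


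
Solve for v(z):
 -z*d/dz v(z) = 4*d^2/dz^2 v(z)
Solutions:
 v(z) = C1 + C2*erf(sqrt(2)*z/4)


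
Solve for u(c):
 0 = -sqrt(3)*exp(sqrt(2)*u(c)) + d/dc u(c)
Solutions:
 u(c) = sqrt(2)*(2*log(-1/(C1 + sqrt(3)*c)) - log(2))/4


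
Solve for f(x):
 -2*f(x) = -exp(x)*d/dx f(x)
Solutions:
 f(x) = C1*exp(-2*exp(-x))


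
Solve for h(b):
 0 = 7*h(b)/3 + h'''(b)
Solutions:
 h(b) = C3*exp(-3^(2/3)*7^(1/3)*b/3) + (C1*sin(3^(1/6)*7^(1/3)*b/2) + C2*cos(3^(1/6)*7^(1/3)*b/2))*exp(3^(2/3)*7^(1/3)*b/6)


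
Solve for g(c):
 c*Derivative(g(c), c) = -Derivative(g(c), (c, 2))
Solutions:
 g(c) = C1 + C2*erf(sqrt(2)*c/2)


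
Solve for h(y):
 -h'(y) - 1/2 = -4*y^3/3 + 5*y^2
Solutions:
 h(y) = C1 + y^4/3 - 5*y^3/3 - y/2


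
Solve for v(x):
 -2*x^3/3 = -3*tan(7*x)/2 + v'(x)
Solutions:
 v(x) = C1 - x^4/6 - 3*log(cos(7*x))/14


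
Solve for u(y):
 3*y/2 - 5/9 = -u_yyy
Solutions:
 u(y) = C1 + C2*y + C3*y^2 - y^4/16 + 5*y^3/54


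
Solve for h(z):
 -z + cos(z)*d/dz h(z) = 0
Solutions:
 h(z) = C1 + Integral(z/cos(z), z)


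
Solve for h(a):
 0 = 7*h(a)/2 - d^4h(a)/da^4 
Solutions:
 h(a) = C1*exp(-2^(3/4)*7^(1/4)*a/2) + C2*exp(2^(3/4)*7^(1/4)*a/2) + C3*sin(2^(3/4)*7^(1/4)*a/2) + C4*cos(2^(3/4)*7^(1/4)*a/2)


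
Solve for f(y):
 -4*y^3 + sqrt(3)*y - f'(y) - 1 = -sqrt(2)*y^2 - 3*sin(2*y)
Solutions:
 f(y) = C1 - y^4 + sqrt(2)*y^3/3 + sqrt(3)*y^2/2 - y - 3*cos(2*y)/2


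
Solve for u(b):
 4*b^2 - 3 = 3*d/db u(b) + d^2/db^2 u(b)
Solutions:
 u(b) = C1 + C2*exp(-3*b) + 4*b^3/9 - 4*b^2/9 - 19*b/27


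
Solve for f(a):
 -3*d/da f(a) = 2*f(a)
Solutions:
 f(a) = C1*exp(-2*a/3)


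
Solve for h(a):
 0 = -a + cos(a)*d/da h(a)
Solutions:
 h(a) = C1 + Integral(a/cos(a), a)


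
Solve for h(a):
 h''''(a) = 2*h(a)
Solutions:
 h(a) = C1*exp(-2^(1/4)*a) + C2*exp(2^(1/4)*a) + C3*sin(2^(1/4)*a) + C4*cos(2^(1/4)*a)


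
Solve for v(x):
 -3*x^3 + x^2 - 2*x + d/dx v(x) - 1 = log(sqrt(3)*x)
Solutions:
 v(x) = C1 + 3*x^4/4 - x^3/3 + x^2 + x*log(x) + x*log(3)/2


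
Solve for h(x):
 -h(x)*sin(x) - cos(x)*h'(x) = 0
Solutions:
 h(x) = C1*cos(x)


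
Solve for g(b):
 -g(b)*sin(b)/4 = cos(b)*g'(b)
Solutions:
 g(b) = C1*cos(b)^(1/4)


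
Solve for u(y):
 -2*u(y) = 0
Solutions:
 u(y) = 0


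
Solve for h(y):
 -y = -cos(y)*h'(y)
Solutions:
 h(y) = C1 + Integral(y/cos(y), y)


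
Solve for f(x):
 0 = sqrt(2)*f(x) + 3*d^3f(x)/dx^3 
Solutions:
 f(x) = C3*exp(-2^(1/6)*3^(2/3)*x/3) + (C1*sin(6^(1/6)*x/2) + C2*cos(6^(1/6)*x/2))*exp(2^(1/6)*3^(2/3)*x/6)


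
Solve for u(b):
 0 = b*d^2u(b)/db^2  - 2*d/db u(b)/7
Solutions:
 u(b) = C1 + C2*b^(9/7)


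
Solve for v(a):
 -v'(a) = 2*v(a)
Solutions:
 v(a) = C1*exp(-2*a)


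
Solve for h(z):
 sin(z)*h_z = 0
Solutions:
 h(z) = C1


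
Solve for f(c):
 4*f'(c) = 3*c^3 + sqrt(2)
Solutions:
 f(c) = C1 + 3*c^4/16 + sqrt(2)*c/4


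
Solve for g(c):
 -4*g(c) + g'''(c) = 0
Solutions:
 g(c) = C3*exp(2^(2/3)*c) + (C1*sin(2^(2/3)*sqrt(3)*c/2) + C2*cos(2^(2/3)*sqrt(3)*c/2))*exp(-2^(2/3)*c/2)


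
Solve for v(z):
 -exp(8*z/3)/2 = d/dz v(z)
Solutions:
 v(z) = C1 - 3*exp(8*z/3)/16


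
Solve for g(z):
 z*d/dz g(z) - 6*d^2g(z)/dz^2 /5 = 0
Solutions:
 g(z) = C1 + C2*erfi(sqrt(15)*z/6)


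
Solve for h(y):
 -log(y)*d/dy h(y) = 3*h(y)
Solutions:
 h(y) = C1*exp(-3*li(y))


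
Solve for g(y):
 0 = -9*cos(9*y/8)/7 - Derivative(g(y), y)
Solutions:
 g(y) = C1 - 8*sin(9*y/8)/7


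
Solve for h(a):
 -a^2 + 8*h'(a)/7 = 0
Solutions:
 h(a) = C1 + 7*a^3/24


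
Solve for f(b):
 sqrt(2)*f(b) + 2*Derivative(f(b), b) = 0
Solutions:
 f(b) = C1*exp(-sqrt(2)*b/2)


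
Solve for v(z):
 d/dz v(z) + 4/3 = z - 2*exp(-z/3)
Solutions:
 v(z) = C1 + z^2/2 - 4*z/3 + 6*exp(-z/3)


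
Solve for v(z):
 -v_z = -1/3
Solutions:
 v(z) = C1 + z/3


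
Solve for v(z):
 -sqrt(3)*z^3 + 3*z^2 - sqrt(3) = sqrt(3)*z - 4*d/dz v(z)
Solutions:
 v(z) = C1 + sqrt(3)*z^4/16 - z^3/4 + sqrt(3)*z^2/8 + sqrt(3)*z/4


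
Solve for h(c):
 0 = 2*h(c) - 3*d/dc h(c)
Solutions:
 h(c) = C1*exp(2*c/3)


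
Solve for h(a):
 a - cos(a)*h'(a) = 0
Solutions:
 h(a) = C1 + Integral(a/cos(a), a)


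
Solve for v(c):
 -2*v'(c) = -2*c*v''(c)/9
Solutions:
 v(c) = C1 + C2*c^10


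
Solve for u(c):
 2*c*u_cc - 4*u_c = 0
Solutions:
 u(c) = C1 + C2*c^3


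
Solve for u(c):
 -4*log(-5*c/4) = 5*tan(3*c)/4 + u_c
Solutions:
 u(c) = C1 - 4*c*log(-c) - 4*c*log(5) + 4*c + 8*c*log(2) + 5*log(cos(3*c))/12


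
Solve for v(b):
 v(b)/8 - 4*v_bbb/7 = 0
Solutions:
 v(b) = C3*exp(14^(1/3)*b/4) + (C1*sin(14^(1/3)*sqrt(3)*b/8) + C2*cos(14^(1/3)*sqrt(3)*b/8))*exp(-14^(1/3)*b/8)


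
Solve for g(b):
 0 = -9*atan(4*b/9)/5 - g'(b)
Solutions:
 g(b) = C1 - 9*b*atan(4*b/9)/5 + 81*log(16*b^2 + 81)/40


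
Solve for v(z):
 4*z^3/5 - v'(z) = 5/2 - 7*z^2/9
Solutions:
 v(z) = C1 + z^4/5 + 7*z^3/27 - 5*z/2


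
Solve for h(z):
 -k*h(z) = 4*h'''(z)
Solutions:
 h(z) = C1*exp(2^(1/3)*z*(-k)^(1/3)/2) + C2*exp(2^(1/3)*z*(-k)^(1/3)*(-1 + sqrt(3)*I)/4) + C3*exp(-2^(1/3)*z*(-k)^(1/3)*(1 + sqrt(3)*I)/4)


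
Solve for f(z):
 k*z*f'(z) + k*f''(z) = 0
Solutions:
 f(z) = C1 + C2*erf(sqrt(2)*z/2)


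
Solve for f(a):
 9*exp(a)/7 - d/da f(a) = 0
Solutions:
 f(a) = C1 + 9*exp(a)/7


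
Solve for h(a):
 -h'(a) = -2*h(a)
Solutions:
 h(a) = C1*exp(2*a)


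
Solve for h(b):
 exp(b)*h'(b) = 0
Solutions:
 h(b) = C1


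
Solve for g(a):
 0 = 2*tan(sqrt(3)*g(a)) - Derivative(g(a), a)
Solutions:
 g(a) = sqrt(3)*(pi - asin(C1*exp(2*sqrt(3)*a)))/3
 g(a) = sqrt(3)*asin(C1*exp(2*sqrt(3)*a))/3


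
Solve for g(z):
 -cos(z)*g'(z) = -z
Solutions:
 g(z) = C1 + Integral(z/cos(z), z)


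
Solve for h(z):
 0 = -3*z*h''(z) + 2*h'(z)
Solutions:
 h(z) = C1 + C2*z^(5/3)


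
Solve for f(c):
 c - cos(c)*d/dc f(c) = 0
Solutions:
 f(c) = C1 + Integral(c/cos(c), c)


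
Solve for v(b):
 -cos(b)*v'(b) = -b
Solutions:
 v(b) = C1 + Integral(b/cos(b), b)


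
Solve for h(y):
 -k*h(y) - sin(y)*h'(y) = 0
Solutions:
 h(y) = C1*exp(k*(-log(cos(y) - 1) + log(cos(y) + 1))/2)


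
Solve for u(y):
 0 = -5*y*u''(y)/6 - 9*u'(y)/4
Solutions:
 u(y) = C1 + C2/y^(17/10)


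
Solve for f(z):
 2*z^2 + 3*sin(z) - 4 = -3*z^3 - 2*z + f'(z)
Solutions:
 f(z) = C1 + 3*z^4/4 + 2*z^3/3 + z^2 - 4*z - 3*cos(z)


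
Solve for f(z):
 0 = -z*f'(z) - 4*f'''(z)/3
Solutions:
 f(z) = C1 + Integral(C2*airyai(-6^(1/3)*z/2) + C3*airybi(-6^(1/3)*z/2), z)


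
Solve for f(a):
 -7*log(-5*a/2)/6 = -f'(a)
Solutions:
 f(a) = C1 + 7*a*log(-a)/6 + 7*a*(-1 - log(2) + log(5))/6


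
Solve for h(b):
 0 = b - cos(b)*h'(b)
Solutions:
 h(b) = C1 + Integral(b/cos(b), b)


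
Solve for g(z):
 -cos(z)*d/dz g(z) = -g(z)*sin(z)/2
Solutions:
 g(z) = C1/sqrt(cos(z))


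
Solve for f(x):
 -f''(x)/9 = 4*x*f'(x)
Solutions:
 f(x) = C1 + C2*erf(3*sqrt(2)*x)


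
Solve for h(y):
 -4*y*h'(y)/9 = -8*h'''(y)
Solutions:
 h(y) = C1 + Integral(C2*airyai(12^(1/3)*y/6) + C3*airybi(12^(1/3)*y/6), y)


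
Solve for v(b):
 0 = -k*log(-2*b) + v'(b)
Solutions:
 v(b) = C1 + b*k*log(-b) + b*k*(-1 + log(2))


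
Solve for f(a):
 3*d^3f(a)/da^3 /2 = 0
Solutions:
 f(a) = C1 + C2*a + C3*a^2


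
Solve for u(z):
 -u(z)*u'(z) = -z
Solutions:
 u(z) = -sqrt(C1 + z^2)
 u(z) = sqrt(C1 + z^2)


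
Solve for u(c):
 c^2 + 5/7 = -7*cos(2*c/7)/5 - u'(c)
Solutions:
 u(c) = C1 - c^3/3 - 5*c/7 - 49*sin(c/7)*cos(c/7)/5


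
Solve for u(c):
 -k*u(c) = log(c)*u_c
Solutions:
 u(c) = C1*exp(-k*li(c))


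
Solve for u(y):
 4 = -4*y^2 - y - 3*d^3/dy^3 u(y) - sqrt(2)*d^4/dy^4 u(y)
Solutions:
 u(y) = C1 + C2*y + C3*y^2 + C4*exp(-3*sqrt(2)*y/2) - y^5/45 + y^4*(-3 + 8*sqrt(2))/216 + y^3*(-52 + 3*sqrt(2))/162


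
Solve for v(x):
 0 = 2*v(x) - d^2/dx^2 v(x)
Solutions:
 v(x) = C1*exp(-sqrt(2)*x) + C2*exp(sqrt(2)*x)


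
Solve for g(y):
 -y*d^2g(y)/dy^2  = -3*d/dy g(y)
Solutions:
 g(y) = C1 + C2*y^4


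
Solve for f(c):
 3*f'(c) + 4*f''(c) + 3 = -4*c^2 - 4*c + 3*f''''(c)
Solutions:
 f(c) = C1 + C2*exp(-2^(1/3)*c*(8/(sqrt(473) + 27)^(1/3) + 2^(1/3)*(sqrt(473) + 27)^(1/3))/12)*sin(2^(1/3)*sqrt(3)*c*(-2^(1/3)*(sqrt(473) + 27)^(1/3) + 8/(sqrt(473) + 27)^(1/3))/12) + C3*exp(-2^(1/3)*c*(8/(sqrt(473) + 27)^(1/3) + 2^(1/3)*(sqrt(473) + 27)^(1/3))/12)*cos(2^(1/3)*sqrt(3)*c*(-2^(1/3)*(sqrt(473) + 27)^(1/3) + 8/(sqrt(473) + 27)^(1/3))/12) + C4*exp(2^(1/3)*c*(8/(sqrt(473) + 27)^(1/3) + 2^(1/3)*(sqrt(473) + 27)^(1/3))/6) - 4*c^3/9 + 10*c^2/9 - 107*c/27


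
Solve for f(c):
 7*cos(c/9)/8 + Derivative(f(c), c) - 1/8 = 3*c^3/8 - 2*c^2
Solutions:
 f(c) = C1 + 3*c^4/32 - 2*c^3/3 + c/8 - 63*sin(c/9)/8


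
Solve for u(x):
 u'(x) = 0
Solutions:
 u(x) = C1


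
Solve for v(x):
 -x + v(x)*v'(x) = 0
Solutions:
 v(x) = -sqrt(C1 + x^2)
 v(x) = sqrt(C1 + x^2)


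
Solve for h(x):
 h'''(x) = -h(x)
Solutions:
 h(x) = C3*exp(-x) + (C1*sin(sqrt(3)*x/2) + C2*cos(sqrt(3)*x/2))*exp(x/2)


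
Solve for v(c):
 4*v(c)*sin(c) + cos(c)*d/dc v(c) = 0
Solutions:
 v(c) = C1*cos(c)^4


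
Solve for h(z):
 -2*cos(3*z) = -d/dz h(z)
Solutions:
 h(z) = C1 + 2*sin(3*z)/3


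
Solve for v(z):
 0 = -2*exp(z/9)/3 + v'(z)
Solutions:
 v(z) = C1 + 6*exp(z/9)


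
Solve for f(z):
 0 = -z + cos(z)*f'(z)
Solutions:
 f(z) = C1 + Integral(z/cos(z), z)


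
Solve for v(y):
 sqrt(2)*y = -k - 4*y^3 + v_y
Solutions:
 v(y) = C1 + k*y + y^4 + sqrt(2)*y^2/2


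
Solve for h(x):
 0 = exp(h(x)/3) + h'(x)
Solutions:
 h(x) = 3*log(1/(C1 + x)) + 3*log(3)


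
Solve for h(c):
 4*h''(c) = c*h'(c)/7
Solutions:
 h(c) = C1 + C2*erfi(sqrt(14)*c/28)


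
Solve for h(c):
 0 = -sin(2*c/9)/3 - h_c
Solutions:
 h(c) = C1 + 3*cos(2*c/9)/2


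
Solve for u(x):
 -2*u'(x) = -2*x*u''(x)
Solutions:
 u(x) = C1 + C2*x^2


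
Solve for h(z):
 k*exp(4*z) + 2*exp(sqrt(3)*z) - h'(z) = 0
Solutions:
 h(z) = C1 + k*exp(4*z)/4 + 2*sqrt(3)*exp(sqrt(3)*z)/3


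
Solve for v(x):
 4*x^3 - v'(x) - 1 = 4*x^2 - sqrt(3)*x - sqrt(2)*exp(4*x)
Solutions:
 v(x) = C1 + x^4 - 4*x^3/3 + sqrt(3)*x^2/2 - x + sqrt(2)*exp(4*x)/4


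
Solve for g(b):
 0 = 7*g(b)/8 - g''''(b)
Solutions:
 g(b) = C1*exp(-14^(1/4)*b/2) + C2*exp(14^(1/4)*b/2) + C3*sin(14^(1/4)*b/2) + C4*cos(14^(1/4)*b/2)


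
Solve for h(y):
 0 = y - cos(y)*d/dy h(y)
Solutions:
 h(y) = C1 + Integral(y/cos(y), y)


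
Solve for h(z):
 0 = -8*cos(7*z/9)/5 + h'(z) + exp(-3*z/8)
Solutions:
 h(z) = C1 + 72*sin(7*z/9)/35 + 8*exp(-3*z/8)/3


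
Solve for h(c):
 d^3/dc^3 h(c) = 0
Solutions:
 h(c) = C1 + C2*c + C3*c^2


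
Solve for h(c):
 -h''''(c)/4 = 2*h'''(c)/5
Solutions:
 h(c) = C1 + C2*c + C3*c^2 + C4*exp(-8*c/5)


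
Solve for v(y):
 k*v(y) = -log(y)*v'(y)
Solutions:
 v(y) = C1*exp(-k*li(y))


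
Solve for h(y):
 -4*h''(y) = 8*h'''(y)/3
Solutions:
 h(y) = C1 + C2*y + C3*exp(-3*y/2)


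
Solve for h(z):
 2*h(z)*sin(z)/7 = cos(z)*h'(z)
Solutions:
 h(z) = C1/cos(z)^(2/7)


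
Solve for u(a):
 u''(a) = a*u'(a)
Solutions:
 u(a) = C1 + C2*erfi(sqrt(2)*a/2)


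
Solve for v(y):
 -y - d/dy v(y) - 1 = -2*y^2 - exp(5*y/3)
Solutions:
 v(y) = C1 + 2*y^3/3 - y^2/2 - y + 3*exp(5*y/3)/5


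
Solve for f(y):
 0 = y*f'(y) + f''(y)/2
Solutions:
 f(y) = C1 + C2*erf(y)


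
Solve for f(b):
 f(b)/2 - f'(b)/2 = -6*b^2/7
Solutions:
 f(b) = C1*exp(b) - 12*b^2/7 - 24*b/7 - 24/7


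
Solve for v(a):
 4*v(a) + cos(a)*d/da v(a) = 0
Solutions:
 v(a) = C1*(sin(a)^2 - 2*sin(a) + 1)/(sin(a)^2 + 2*sin(a) + 1)


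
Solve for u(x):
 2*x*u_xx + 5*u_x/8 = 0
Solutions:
 u(x) = C1 + C2*x^(11/16)


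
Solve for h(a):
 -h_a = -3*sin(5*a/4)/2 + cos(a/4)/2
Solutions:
 h(a) = C1 - 2*sin(a/4) - 6*cos(5*a/4)/5


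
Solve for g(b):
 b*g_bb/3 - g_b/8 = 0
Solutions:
 g(b) = C1 + C2*b^(11/8)


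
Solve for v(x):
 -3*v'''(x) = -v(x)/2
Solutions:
 v(x) = C3*exp(6^(2/3)*x/6) + (C1*sin(2^(2/3)*3^(1/6)*x/4) + C2*cos(2^(2/3)*3^(1/6)*x/4))*exp(-6^(2/3)*x/12)


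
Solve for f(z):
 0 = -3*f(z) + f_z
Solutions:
 f(z) = C1*exp(3*z)


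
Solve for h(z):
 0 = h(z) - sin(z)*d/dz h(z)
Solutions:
 h(z) = C1*sqrt(cos(z) - 1)/sqrt(cos(z) + 1)


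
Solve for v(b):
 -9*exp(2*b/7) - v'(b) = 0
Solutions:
 v(b) = C1 - 63*exp(2*b/7)/2


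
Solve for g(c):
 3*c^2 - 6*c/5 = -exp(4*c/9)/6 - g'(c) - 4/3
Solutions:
 g(c) = C1 - c^3 + 3*c^2/5 - 4*c/3 - 3*exp(4*c/9)/8


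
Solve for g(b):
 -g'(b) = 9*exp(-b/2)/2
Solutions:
 g(b) = C1 + 9*exp(-b/2)


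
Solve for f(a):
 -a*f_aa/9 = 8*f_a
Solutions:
 f(a) = C1 + C2/a^71


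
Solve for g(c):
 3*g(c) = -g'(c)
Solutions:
 g(c) = C1*exp(-3*c)


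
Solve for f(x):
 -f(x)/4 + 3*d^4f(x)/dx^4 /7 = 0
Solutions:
 f(x) = C1*exp(-sqrt(2)*3^(3/4)*7^(1/4)*x/6) + C2*exp(sqrt(2)*3^(3/4)*7^(1/4)*x/6) + C3*sin(sqrt(2)*3^(3/4)*7^(1/4)*x/6) + C4*cos(sqrt(2)*3^(3/4)*7^(1/4)*x/6)


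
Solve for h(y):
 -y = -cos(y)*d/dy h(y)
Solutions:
 h(y) = C1 + Integral(y/cos(y), y)


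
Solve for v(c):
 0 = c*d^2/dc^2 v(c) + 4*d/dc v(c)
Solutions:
 v(c) = C1 + C2/c^3


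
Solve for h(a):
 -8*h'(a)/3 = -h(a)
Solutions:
 h(a) = C1*exp(3*a/8)


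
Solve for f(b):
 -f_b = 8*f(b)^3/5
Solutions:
 f(b) = -sqrt(10)*sqrt(-1/(C1 - 8*b))/2
 f(b) = sqrt(10)*sqrt(-1/(C1 - 8*b))/2


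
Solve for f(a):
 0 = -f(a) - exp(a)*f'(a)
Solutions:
 f(a) = C1*exp(exp(-a))


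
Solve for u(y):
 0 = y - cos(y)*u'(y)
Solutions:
 u(y) = C1 + Integral(y/cos(y), y)


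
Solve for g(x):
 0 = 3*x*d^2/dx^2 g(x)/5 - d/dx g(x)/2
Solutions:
 g(x) = C1 + C2*x^(11/6)


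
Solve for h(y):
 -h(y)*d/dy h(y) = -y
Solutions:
 h(y) = -sqrt(C1 + y^2)
 h(y) = sqrt(C1 + y^2)


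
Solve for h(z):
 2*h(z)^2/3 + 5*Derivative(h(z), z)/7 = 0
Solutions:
 h(z) = 15/(C1 + 14*z)


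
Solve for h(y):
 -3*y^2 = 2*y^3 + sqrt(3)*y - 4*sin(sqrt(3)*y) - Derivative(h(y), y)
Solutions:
 h(y) = C1 + y^4/2 + y^3 + sqrt(3)*y^2/2 + 4*sqrt(3)*cos(sqrt(3)*y)/3


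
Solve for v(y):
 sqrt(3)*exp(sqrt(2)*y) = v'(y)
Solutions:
 v(y) = C1 + sqrt(6)*exp(sqrt(2)*y)/2


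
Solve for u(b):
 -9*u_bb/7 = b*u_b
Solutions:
 u(b) = C1 + C2*erf(sqrt(14)*b/6)


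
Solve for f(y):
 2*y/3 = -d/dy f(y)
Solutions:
 f(y) = C1 - y^2/3


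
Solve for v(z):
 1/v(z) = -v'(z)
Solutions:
 v(z) = -sqrt(C1 - 2*z)
 v(z) = sqrt(C1 - 2*z)


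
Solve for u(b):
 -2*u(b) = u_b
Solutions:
 u(b) = C1*exp(-2*b)


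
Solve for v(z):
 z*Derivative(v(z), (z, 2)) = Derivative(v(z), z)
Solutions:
 v(z) = C1 + C2*z^2


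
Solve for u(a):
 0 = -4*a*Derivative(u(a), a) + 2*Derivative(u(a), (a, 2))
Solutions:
 u(a) = C1 + C2*erfi(a)


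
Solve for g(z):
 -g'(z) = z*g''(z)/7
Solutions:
 g(z) = C1 + C2/z^6


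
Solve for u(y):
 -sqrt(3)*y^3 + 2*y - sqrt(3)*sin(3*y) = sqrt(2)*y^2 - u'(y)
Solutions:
 u(y) = C1 + sqrt(3)*y^4/4 + sqrt(2)*y^3/3 - y^2 - sqrt(3)*cos(3*y)/3


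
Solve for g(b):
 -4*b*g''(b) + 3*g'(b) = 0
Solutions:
 g(b) = C1 + C2*b^(7/4)


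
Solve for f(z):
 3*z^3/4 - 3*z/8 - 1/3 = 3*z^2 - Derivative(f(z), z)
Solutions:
 f(z) = C1 - 3*z^4/16 + z^3 + 3*z^2/16 + z/3


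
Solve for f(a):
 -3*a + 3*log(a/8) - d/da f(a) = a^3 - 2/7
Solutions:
 f(a) = C1 - a^4/4 - 3*a^2/2 + 3*a*log(a) - 9*a*log(2) - 19*a/7


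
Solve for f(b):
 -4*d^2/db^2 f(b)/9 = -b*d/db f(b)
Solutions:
 f(b) = C1 + C2*erfi(3*sqrt(2)*b/4)


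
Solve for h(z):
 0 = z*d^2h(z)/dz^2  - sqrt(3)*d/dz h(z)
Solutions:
 h(z) = C1 + C2*z^(1 + sqrt(3))


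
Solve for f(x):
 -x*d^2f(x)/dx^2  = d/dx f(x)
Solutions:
 f(x) = C1 + C2*log(x)


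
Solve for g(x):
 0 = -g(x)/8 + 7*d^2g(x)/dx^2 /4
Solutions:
 g(x) = C1*exp(-sqrt(14)*x/14) + C2*exp(sqrt(14)*x/14)


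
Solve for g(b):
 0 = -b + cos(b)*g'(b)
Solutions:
 g(b) = C1 + Integral(b/cos(b), b)


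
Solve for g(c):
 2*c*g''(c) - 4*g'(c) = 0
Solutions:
 g(c) = C1 + C2*c^3


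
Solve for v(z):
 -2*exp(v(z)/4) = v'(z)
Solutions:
 v(z) = 4*log(1/(C1 + 2*z)) + 8*log(2)


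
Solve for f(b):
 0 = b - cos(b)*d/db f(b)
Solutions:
 f(b) = C1 + Integral(b/cos(b), b)


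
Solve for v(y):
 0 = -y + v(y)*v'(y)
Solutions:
 v(y) = -sqrt(C1 + y^2)
 v(y) = sqrt(C1 + y^2)


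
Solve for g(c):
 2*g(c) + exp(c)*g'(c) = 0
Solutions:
 g(c) = C1*exp(2*exp(-c))


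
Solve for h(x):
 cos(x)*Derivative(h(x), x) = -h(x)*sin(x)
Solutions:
 h(x) = C1*cos(x)


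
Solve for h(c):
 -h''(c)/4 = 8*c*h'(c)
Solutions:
 h(c) = C1 + C2*erf(4*c)


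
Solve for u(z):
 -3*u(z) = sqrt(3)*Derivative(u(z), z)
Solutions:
 u(z) = C1*exp(-sqrt(3)*z)


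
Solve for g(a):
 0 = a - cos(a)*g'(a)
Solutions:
 g(a) = C1 + Integral(a/cos(a), a)


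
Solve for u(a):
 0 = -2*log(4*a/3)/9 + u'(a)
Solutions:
 u(a) = C1 + 2*a*log(a)/9 - 2*a*log(3)/9 - 2*a/9 + 4*a*log(2)/9


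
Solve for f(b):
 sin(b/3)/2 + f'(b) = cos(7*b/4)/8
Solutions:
 f(b) = C1 + sin(7*b/4)/14 + 3*cos(b/3)/2


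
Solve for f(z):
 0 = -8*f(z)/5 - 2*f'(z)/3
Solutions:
 f(z) = C1*exp(-12*z/5)


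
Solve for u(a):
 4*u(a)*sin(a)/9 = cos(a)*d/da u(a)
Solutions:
 u(a) = C1/cos(a)^(4/9)


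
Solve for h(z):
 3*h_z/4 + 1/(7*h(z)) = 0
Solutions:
 h(z) = -sqrt(C1 - 168*z)/21
 h(z) = sqrt(C1 - 168*z)/21


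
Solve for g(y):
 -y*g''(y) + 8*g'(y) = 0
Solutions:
 g(y) = C1 + C2*y^9


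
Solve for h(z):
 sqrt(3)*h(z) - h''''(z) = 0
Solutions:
 h(z) = C1*exp(-3^(1/8)*z) + C2*exp(3^(1/8)*z) + C3*sin(3^(1/8)*z) + C4*cos(3^(1/8)*z)


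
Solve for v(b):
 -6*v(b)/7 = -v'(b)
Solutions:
 v(b) = C1*exp(6*b/7)


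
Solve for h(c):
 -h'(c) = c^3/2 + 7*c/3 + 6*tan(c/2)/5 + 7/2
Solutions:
 h(c) = C1 - c^4/8 - 7*c^2/6 - 7*c/2 + 12*log(cos(c/2))/5


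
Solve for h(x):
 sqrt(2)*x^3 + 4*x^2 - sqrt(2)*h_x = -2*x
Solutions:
 h(x) = C1 + x^4/4 + 2*sqrt(2)*x^3/3 + sqrt(2)*x^2/2


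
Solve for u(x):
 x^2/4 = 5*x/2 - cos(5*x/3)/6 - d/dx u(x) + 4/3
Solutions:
 u(x) = C1 - x^3/12 + 5*x^2/4 + 4*x/3 - sin(5*x/3)/10


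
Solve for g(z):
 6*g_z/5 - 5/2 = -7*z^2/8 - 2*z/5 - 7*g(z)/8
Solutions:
 g(z) = C1*exp(-35*z/48) - z^2 + 16*z/7 - 68/245


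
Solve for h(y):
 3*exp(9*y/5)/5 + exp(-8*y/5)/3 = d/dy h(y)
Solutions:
 h(y) = C1 + exp(9*y/5)/3 - 5*exp(-8*y/5)/24


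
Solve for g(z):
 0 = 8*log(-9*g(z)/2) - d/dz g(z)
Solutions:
 -Integral(1/(log(-_y) - log(2) + 2*log(3)), (_y, g(z)))/8 = C1 - z


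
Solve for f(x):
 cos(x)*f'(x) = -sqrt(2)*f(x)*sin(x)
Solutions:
 f(x) = C1*cos(x)^(sqrt(2))


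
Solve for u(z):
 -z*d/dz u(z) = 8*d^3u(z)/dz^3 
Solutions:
 u(z) = C1 + Integral(C2*airyai(-z/2) + C3*airybi(-z/2), z)


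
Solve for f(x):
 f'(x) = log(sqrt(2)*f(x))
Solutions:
 -2*Integral(1/(2*log(_y) + log(2)), (_y, f(x))) = C1 - x


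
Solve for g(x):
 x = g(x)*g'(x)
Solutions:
 g(x) = -sqrt(C1 + x^2)
 g(x) = sqrt(C1 + x^2)


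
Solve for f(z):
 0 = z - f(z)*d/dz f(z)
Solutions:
 f(z) = -sqrt(C1 + z^2)
 f(z) = sqrt(C1 + z^2)


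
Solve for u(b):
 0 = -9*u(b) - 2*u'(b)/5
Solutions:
 u(b) = C1*exp(-45*b/2)


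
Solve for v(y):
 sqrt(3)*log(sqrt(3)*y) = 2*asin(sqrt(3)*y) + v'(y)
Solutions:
 v(y) = C1 + sqrt(3)*y*(log(y) - 1) - 2*y*asin(sqrt(3)*y) + sqrt(3)*y*log(3)/2 - 2*sqrt(3)*sqrt(1 - 3*y^2)/3


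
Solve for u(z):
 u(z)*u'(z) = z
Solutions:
 u(z) = -sqrt(C1 + z^2)
 u(z) = sqrt(C1 + z^2)


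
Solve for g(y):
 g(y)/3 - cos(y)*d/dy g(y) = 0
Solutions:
 g(y) = C1*(sin(y) + 1)^(1/6)/(sin(y) - 1)^(1/6)


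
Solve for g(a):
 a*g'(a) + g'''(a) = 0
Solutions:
 g(a) = C1 + Integral(C2*airyai(-a) + C3*airybi(-a), a)


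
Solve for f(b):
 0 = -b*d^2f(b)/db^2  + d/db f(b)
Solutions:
 f(b) = C1 + C2*b^2


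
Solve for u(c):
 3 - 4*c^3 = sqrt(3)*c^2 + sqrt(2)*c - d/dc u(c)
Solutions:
 u(c) = C1 + c^4 + sqrt(3)*c^3/3 + sqrt(2)*c^2/2 - 3*c


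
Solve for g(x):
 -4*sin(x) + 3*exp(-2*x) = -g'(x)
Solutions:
 g(x) = C1 - 4*cos(x) + 3*exp(-2*x)/2


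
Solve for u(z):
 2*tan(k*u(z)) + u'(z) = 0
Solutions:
 u(z) = Piecewise((-asin(exp(C1*k - 2*k*z))/k + pi/k, Ne(k, 0)), (nan, True))
 u(z) = Piecewise((asin(exp(C1*k - 2*k*z))/k, Ne(k, 0)), (nan, True))


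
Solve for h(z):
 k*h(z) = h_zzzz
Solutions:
 h(z) = C1*exp(-k^(1/4)*z) + C2*exp(k^(1/4)*z) + C3*exp(-I*k^(1/4)*z) + C4*exp(I*k^(1/4)*z)


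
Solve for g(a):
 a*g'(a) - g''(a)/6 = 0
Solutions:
 g(a) = C1 + C2*erfi(sqrt(3)*a)


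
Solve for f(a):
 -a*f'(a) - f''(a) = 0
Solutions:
 f(a) = C1 + C2*erf(sqrt(2)*a/2)


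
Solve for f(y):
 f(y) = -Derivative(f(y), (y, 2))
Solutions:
 f(y) = C1*sin(y) + C2*cos(y)


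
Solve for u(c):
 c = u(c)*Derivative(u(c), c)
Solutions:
 u(c) = -sqrt(C1 + c^2)
 u(c) = sqrt(C1 + c^2)


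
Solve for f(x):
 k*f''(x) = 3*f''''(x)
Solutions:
 f(x) = C1 + C2*x + C3*exp(-sqrt(3)*sqrt(k)*x/3) + C4*exp(sqrt(3)*sqrt(k)*x/3)


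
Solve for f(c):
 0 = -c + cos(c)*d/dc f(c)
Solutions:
 f(c) = C1 + Integral(c/cos(c), c)


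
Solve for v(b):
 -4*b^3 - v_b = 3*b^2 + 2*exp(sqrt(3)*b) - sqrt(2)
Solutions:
 v(b) = C1 - b^4 - b^3 + sqrt(2)*b - 2*sqrt(3)*exp(sqrt(3)*b)/3


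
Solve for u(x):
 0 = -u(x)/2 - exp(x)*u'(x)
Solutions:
 u(x) = C1*exp(exp(-x)/2)


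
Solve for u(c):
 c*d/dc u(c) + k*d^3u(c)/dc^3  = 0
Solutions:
 u(c) = C1 + Integral(C2*airyai(c*(-1/k)^(1/3)) + C3*airybi(c*(-1/k)^(1/3)), c)
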